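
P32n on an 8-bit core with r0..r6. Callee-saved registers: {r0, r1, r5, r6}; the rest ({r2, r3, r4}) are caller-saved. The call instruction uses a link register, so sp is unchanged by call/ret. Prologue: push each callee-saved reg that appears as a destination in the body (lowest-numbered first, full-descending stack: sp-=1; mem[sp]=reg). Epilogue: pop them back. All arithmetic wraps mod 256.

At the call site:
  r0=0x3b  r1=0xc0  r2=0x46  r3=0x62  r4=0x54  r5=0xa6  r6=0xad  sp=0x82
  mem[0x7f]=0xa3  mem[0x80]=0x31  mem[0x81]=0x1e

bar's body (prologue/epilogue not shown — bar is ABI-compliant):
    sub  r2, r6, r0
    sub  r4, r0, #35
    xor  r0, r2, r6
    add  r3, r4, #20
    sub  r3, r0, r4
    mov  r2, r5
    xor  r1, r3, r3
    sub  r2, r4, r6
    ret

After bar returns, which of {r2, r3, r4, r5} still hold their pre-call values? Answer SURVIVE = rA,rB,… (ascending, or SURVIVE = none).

SURVIVE = r5

prologue: push r0 → mem[0x81]=0x3b, sp=0x81
prologue: push r1 → mem[0x80]=0xc0, sp=0x80
body[0] sub  r2, r6, r0 → r2=0x72
body[1] sub  r4, r0, #35 → r4=0x18
body[2] xor  r0, r2, r6 → r0=0xdf
body[3] add  r3, r4, #20 → r3=0x2c
body[4] sub  r3, r0, r4 → r3=0xc7
body[5] mov  r2, r5 → r2=0xa6
body[6] xor  r1, r3, r3 → r1=0x00
body[7] sub  r2, r4, r6 → r2=0x6b
epilogue: pop r1=0xc0, sp=0x81
epilogue: pop r0=0x3b, sp=0x82
r2: caller-saved, written=True
r3: caller-saved, written=True
r4: caller-saved, written=True
r5: callee-saved, written=False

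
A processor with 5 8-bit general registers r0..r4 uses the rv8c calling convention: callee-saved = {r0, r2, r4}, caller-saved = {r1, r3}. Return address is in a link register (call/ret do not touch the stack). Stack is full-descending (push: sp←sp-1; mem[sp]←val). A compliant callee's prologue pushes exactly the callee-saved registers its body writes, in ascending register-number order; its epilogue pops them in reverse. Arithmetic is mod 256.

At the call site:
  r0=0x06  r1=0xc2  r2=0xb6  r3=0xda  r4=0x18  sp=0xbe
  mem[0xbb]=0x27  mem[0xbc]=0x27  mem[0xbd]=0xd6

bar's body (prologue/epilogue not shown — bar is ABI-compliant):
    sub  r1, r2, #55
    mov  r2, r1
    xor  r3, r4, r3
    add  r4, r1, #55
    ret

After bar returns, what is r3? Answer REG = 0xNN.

prologue: push r2 -> mem[0xbd]=0xb6, sp=0xbd
prologue: push r4 -> mem[0xbc]=0x18, sp=0xbc
body[0] sub  r1, r2, #55 -> r1=0x7f
body[1] mov  r2, r1 -> r2=0x7f
body[2] xor  r3, r4, r3 -> r3=0xc2
body[3] add  r4, r1, #55 -> r4=0xb6
epilogue: pop r4=0x18, sp=0xbd
epilogue: pop r2=0xb6, sp=0xbe
r3 is caller-saved -> body value

REG = 0xc2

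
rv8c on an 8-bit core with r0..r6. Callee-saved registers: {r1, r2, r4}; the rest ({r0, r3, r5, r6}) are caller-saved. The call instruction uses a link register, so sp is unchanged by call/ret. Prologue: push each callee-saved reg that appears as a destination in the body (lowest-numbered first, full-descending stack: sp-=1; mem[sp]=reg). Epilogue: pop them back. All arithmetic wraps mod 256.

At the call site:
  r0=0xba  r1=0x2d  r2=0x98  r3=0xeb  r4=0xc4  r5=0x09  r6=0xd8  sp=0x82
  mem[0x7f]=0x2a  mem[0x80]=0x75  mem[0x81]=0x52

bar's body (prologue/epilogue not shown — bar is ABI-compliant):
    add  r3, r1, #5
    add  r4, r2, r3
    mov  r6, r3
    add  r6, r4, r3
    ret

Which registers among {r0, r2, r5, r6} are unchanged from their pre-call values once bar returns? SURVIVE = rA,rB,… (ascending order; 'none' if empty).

SURVIVE = r0,r2,r5

prologue: push r4 -> mem[0x81]=0xc4, sp=0x81
body[0] add  r3, r1, #5 -> r3=0x32
body[1] add  r4, r2, r3 -> r4=0xca
body[2] mov  r6, r3 -> r6=0x32
body[3] add  r6, r4, r3 -> r6=0xfc
epilogue: pop r4=0xc4, sp=0x82
r0: caller-saved, written=False
r2: callee-saved, written=False
r5: caller-saved, written=False
r6: caller-saved, written=True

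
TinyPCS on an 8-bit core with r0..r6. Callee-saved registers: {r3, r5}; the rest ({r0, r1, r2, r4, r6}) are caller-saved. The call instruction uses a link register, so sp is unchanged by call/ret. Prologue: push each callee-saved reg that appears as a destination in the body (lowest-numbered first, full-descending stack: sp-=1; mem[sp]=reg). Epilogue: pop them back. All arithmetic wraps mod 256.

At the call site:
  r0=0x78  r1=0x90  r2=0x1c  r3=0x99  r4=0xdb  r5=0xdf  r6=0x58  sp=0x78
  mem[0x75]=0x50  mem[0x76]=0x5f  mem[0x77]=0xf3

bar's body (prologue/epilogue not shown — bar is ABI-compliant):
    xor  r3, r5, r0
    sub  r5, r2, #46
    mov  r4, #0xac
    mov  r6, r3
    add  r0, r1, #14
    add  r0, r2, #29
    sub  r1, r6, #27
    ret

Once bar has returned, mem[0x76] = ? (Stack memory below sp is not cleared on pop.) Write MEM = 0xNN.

MEM = 0xdf

prologue: push r3 -> mem[0x77]=0x99, sp=0x77
prologue: push r5 -> mem[0x76]=0xdf, sp=0x76
body[0] xor  r3, r5, r0 -> r3=0xa7
body[1] sub  r5, r2, #46 -> r5=0xee
body[2] mov  r4, #0xac -> r4=0xac
body[3] mov  r6, r3 -> r6=0xa7
body[4] add  r0, r1, #14 -> r0=0x9e
body[5] add  r0, r2, #29 -> r0=0x39
body[6] sub  r1, r6, #27 -> r1=0x8c
epilogue: pop r5=0xdf, sp=0x77
epilogue: pop r3=0x99, sp=0x78
prologue pushed ['r3', 'r5'] at ['0x77', '0x76']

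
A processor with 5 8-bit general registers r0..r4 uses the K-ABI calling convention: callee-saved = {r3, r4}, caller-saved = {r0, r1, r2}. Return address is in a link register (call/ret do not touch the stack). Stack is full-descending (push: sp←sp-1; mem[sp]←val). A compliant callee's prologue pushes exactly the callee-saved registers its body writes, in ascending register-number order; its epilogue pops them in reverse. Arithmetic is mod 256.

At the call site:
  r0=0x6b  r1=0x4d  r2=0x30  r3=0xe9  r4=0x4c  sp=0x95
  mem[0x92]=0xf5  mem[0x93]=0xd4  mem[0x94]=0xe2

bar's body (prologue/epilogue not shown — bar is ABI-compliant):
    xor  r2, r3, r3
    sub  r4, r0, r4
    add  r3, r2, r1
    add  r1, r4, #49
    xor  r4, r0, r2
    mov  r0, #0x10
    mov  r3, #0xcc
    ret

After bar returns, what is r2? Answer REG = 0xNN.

prologue: push r3 → mem[0x94]=0xe9, sp=0x94
prologue: push r4 → mem[0x93]=0x4c, sp=0x93
body[0] xor  r2, r3, r3 → r2=0x00
body[1] sub  r4, r0, r4 → r4=0x1f
body[2] add  r3, r2, r1 → r3=0x4d
body[3] add  r1, r4, #49 → r1=0x50
body[4] xor  r4, r0, r2 → r4=0x6b
body[5] mov  r0, #0x10 → r0=0x10
body[6] mov  r3, #0xcc → r3=0xcc
epilogue: pop r4=0x4c, sp=0x94
epilogue: pop r3=0xe9, sp=0x95
r2 is caller-saved → body value

REG = 0x00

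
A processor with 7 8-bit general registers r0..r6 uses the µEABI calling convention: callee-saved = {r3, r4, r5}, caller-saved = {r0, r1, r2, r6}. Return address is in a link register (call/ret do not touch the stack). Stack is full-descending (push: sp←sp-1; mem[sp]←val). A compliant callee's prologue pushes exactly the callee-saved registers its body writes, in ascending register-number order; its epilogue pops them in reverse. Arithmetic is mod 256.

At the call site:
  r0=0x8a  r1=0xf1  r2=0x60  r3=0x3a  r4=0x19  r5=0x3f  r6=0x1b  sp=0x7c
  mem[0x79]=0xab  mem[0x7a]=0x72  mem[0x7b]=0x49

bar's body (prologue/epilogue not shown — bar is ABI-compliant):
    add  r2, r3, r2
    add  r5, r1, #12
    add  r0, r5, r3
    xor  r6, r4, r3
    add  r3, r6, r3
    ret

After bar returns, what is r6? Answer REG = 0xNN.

REG = 0x23

prologue: push r3 -> mem[0x7b]=0x3a, sp=0x7b
prologue: push r5 -> mem[0x7a]=0x3f, sp=0x7a
body[0] add  r2, r3, r2 -> r2=0x9a
body[1] add  r5, r1, #12 -> r5=0xfd
body[2] add  r0, r5, r3 -> r0=0x37
body[3] xor  r6, r4, r3 -> r6=0x23
body[4] add  r3, r6, r3 -> r3=0x5d
epilogue: pop r5=0x3f, sp=0x7b
epilogue: pop r3=0x3a, sp=0x7c
r6 is caller-saved -> body value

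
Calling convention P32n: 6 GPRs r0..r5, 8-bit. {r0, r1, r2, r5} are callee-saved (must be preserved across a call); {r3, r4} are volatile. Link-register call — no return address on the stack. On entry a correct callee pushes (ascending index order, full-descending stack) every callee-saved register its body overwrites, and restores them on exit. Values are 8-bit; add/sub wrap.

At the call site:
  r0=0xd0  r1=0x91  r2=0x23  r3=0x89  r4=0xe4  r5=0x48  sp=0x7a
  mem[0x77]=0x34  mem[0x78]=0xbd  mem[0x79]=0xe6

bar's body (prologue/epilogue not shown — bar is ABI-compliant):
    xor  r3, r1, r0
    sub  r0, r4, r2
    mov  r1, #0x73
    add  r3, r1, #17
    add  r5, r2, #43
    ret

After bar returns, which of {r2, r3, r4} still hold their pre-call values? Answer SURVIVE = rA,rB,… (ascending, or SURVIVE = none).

SURVIVE = r2,r4

prologue: push r0 → mem[0x79]=0xd0, sp=0x79
prologue: push r1 → mem[0x78]=0x91, sp=0x78
prologue: push r5 → mem[0x77]=0x48, sp=0x77
body[0] xor  r3, r1, r0 → r3=0x41
body[1] sub  r0, r4, r2 → r0=0xc1
body[2] mov  r1, #0x73 → r1=0x73
body[3] add  r3, r1, #17 → r3=0x84
body[4] add  r5, r2, #43 → r5=0x4e
epilogue: pop r5=0x48, sp=0x78
epilogue: pop r1=0x91, sp=0x79
epilogue: pop r0=0xd0, sp=0x7a
r2: callee-saved, written=False
r3: caller-saved, written=True
r4: caller-saved, written=False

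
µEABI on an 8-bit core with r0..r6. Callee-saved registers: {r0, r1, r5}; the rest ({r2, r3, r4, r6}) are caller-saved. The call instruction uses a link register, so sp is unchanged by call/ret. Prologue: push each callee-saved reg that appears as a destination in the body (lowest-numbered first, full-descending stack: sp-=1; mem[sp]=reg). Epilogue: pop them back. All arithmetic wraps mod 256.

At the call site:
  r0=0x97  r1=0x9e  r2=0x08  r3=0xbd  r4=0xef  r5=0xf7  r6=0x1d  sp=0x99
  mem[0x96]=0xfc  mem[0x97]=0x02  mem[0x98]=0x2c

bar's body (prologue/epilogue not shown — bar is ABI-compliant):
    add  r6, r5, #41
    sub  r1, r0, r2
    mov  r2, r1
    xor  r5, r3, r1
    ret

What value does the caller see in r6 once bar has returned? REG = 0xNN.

REG = 0x20

prologue: push r1 -> mem[0x98]=0x9e, sp=0x98
prologue: push r5 -> mem[0x97]=0xf7, sp=0x97
body[0] add  r6, r5, #41 -> r6=0x20
body[1] sub  r1, r0, r2 -> r1=0x8f
body[2] mov  r2, r1 -> r2=0x8f
body[3] xor  r5, r3, r1 -> r5=0x32
epilogue: pop r5=0xf7, sp=0x98
epilogue: pop r1=0x9e, sp=0x99
r6 is caller-saved -> body value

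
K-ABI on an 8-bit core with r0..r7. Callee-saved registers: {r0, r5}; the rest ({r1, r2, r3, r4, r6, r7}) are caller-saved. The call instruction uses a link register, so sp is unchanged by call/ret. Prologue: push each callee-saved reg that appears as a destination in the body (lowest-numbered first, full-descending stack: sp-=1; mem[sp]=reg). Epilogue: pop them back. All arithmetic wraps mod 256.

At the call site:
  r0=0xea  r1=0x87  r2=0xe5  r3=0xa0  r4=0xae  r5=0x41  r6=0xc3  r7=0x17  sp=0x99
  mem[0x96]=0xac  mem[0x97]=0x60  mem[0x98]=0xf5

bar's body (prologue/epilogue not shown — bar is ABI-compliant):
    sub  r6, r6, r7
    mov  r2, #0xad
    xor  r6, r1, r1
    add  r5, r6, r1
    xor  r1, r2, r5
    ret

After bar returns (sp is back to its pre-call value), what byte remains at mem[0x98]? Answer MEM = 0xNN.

MEM = 0x41

prologue: push r5 -> mem[0x98]=0x41, sp=0x98
body[0] sub  r6, r6, r7 -> r6=0xac
body[1] mov  r2, #0xad -> r2=0xad
body[2] xor  r6, r1, r1 -> r6=0x00
body[3] add  r5, r6, r1 -> r5=0x87
body[4] xor  r1, r2, r5 -> r1=0x2a
epilogue: pop r5=0x41, sp=0x99
prologue pushed ['r5'] at ['0x98']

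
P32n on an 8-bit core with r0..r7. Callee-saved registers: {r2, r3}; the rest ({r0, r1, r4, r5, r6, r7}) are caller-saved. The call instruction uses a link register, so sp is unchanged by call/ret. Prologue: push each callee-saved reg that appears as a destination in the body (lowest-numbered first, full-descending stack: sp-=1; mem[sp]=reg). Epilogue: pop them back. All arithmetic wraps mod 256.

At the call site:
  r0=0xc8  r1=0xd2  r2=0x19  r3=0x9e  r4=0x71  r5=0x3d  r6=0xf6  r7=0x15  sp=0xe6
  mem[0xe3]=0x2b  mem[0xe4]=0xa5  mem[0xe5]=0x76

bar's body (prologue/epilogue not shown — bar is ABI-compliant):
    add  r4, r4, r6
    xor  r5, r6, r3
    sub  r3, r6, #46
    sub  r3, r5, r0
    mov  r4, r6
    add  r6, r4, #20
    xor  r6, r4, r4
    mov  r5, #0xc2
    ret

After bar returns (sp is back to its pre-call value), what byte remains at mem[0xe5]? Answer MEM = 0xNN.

MEM = 0x9e

prologue: push r3 → mem[0xe5]=0x9e, sp=0xe5
body[0] add  r4, r4, r6 → r4=0x67
body[1] xor  r5, r6, r3 → r5=0x68
body[2] sub  r3, r6, #46 → r3=0xc8
body[3] sub  r3, r5, r0 → r3=0xa0
body[4] mov  r4, r6 → r4=0xf6
body[5] add  r6, r4, #20 → r6=0x0a
body[6] xor  r6, r4, r4 → r6=0x00
body[7] mov  r5, #0xc2 → r5=0xc2
epilogue: pop r3=0x9e, sp=0xe6
prologue pushed ['r3'] at ['0xe5']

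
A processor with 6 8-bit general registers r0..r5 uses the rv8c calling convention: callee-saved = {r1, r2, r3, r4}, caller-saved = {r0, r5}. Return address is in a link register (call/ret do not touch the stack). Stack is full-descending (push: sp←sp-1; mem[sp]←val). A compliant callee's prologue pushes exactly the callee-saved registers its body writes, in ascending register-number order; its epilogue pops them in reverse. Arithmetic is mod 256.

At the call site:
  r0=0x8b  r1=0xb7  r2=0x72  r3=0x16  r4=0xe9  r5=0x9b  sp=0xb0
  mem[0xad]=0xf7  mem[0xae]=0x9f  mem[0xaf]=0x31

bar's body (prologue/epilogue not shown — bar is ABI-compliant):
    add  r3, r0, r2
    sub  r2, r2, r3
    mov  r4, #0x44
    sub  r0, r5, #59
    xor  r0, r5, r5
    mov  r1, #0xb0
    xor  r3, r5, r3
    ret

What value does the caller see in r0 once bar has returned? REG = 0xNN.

prologue: push r1 → mem[0xaf]=0xb7, sp=0xaf
prologue: push r2 → mem[0xae]=0x72, sp=0xae
prologue: push r3 → mem[0xad]=0x16, sp=0xad
prologue: push r4 → mem[0xac]=0xe9, sp=0xac
body[0] add  r3, r0, r2 → r3=0xfd
body[1] sub  r2, r2, r3 → r2=0x75
body[2] mov  r4, #0x44 → r4=0x44
body[3] sub  r0, r5, #59 → r0=0x60
body[4] xor  r0, r5, r5 → r0=0x00
body[5] mov  r1, #0xb0 → r1=0xb0
body[6] xor  r3, r5, r3 → r3=0x66
epilogue: pop r4=0xe9, sp=0xad
epilogue: pop r3=0x16, sp=0xae
epilogue: pop r2=0x72, sp=0xaf
epilogue: pop r1=0xb7, sp=0xb0
r0 is caller-saved → body value

REG = 0x00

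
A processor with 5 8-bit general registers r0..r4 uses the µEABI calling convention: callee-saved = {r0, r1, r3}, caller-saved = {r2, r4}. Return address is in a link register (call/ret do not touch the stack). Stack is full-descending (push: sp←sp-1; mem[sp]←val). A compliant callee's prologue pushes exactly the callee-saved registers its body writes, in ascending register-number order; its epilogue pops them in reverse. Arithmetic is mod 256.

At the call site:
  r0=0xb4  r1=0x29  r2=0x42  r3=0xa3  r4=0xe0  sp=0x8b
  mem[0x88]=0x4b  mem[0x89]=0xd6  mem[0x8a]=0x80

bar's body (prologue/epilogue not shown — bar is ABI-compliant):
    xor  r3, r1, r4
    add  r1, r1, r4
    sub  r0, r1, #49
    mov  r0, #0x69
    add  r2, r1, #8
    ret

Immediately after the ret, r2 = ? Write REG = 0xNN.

prologue: push r0 → mem[0x8a]=0xb4, sp=0x8a
prologue: push r1 → mem[0x89]=0x29, sp=0x89
prologue: push r3 → mem[0x88]=0xa3, sp=0x88
body[0] xor  r3, r1, r4 → r3=0xc9
body[1] add  r1, r1, r4 → r1=0x09
body[2] sub  r0, r1, #49 → r0=0xd8
body[3] mov  r0, #0x69 → r0=0x69
body[4] add  r2, r1, #8 → r2=0x11
epilogue: pop r3=0xa3, sp=0x89
epilogue: pop r1=0x29, sp=0x8a
epilogue: pop r0=0xb4, sp=0x8b
r2 is caller-saved → body value

REG = 0x11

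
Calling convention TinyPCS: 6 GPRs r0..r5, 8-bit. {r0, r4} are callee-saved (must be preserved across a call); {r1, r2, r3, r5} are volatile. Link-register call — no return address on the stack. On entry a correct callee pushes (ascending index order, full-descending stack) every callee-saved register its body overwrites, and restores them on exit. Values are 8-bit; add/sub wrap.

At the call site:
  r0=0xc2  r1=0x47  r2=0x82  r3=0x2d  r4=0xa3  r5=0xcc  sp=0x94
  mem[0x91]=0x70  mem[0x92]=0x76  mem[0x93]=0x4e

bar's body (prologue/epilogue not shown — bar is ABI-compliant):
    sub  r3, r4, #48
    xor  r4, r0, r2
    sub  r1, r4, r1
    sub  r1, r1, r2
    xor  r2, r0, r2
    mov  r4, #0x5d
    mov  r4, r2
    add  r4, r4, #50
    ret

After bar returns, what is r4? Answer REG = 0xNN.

REG = 0xa3

prologue: push r4 -> mem[0x93]=0xa3, sp=0x93
body[0] sub  r3, r4, #48 -> r3=0x73
body[1] xor  r4, r0, r2 -> r4=0x40
body[2] sub  r1, r4, r1 -> r1=0xf9
body[3] sub  r1, r1, r2 -> r1=0x77
body[4] xor  r2, r0, r2 -> r2=0x40
body[5] mov  r4, #0x5d -> r4=0x5d
body[6] mov  r4, r2 -> r4=0x40
body[7] add  r4, r4, #50 -> r4=0x72
epilogue: pop r4=0xa3, sp=0x94
r4 is callee-saved -> restored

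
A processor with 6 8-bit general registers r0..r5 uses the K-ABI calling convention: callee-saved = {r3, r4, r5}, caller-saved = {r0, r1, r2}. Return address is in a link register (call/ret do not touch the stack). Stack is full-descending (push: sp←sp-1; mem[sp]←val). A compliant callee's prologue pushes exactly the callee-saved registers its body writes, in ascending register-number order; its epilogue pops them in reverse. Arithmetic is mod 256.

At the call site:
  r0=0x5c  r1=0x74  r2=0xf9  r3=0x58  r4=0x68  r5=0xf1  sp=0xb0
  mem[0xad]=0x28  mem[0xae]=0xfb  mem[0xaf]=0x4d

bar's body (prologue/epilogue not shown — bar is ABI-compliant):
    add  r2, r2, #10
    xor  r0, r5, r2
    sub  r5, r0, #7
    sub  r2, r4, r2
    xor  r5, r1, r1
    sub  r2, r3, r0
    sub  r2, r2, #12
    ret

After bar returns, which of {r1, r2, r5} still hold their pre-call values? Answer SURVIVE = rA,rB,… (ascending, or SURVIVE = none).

prologue: push r5 → mem[0xaf]=0xf1, sp=0xaf
body[0] add  r2, r2, #10 → r2=0x03
body[1] xor  r0, r5, r2 → r0=0xf2
body[2] sub  r5, r0, #7 → r5=0xeb
body[3] sub  r2, r4, r2 → r2=0x65
body[4] xor  r5, r1, r1 → r5=0x00
body[5] sub  r2, r3, r0 → r2=0x66
body[6] sub  r2, r2, #12 → r2=0x5a
epilogue: pop r5=0xf1, sp=0xb0
r1: caller-saved, written=False
r2: caller-saved, written=True
r5: callee-saved, written=True

SURVIVE = r1,r5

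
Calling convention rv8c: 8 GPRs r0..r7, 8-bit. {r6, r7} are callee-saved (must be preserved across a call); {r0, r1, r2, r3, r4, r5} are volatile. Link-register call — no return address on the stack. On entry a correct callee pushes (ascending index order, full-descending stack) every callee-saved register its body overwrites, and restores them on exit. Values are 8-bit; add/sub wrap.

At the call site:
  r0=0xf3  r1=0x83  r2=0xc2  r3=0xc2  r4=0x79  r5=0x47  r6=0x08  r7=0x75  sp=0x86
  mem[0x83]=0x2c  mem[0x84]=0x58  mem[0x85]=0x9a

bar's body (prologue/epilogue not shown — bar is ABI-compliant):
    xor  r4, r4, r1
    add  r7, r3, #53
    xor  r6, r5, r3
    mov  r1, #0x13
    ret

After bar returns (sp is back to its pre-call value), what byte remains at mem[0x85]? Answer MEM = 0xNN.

prologue: push r6 -> mem[0x85]=0x08, sp=0x85
prologue: push r7 -> mem[0x84]=0x75, sp=0x84
body[0] xor  r4, r4, r1 -> r4=0xfa
body[1] add  r7, r3, #53 -> r7=0xf7
body[2] xor  r6, r5, r3 -> r6=0x85
body[3] mov  r1, #0x13 -> r1=0x13
epilogue: pop r7=0x75, sp=0x85
epilogue: pop r6=0x08, sp=0x86
prologue pushed ['r6', 'r7'] at ['0x85', '0x84']

MEM = 0x08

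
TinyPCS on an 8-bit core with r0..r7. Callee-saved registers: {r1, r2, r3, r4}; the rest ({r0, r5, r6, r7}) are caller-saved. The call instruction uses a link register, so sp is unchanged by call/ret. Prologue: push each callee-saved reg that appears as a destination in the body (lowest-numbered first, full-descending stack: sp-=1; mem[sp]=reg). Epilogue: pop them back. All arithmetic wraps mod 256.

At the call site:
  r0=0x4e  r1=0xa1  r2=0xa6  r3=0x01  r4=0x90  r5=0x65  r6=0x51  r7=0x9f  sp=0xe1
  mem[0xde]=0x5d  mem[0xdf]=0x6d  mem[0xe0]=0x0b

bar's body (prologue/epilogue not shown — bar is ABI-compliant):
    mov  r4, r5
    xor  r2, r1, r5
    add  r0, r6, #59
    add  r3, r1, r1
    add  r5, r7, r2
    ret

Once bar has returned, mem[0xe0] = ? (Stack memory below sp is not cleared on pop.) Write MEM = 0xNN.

prologue: push r2 -> mem[0xe0]=0xa6, sp=0xe0
prologue: push r3 -> mem[0xdf]=0x01, sp=0xdf
prologue: push r4 -> mem[0xde]=0x90, sp=0xde
body[0] mov  r4, r5 -> r4=0x65
body[1] xor  r2, r1, r5 -> r2=0xc4
body[2] add  r0, r6, #59 -> r0=0x8c
body[3] add  r3, r1, r1 -> r3=0x42
body[4] add  r5, r7, r2 -> r5=0x63
epilogue: pop r4=0x90, sp=0xdf
epilogue: pop r3=0x01, sp=0xe0
epilogue: pop r2=0xa6, sp=0xe1
prologue pushed ['r2', 'r3', 'r4'] at ['0xe0', '0xdf', '0xde']

MEM = 0xa6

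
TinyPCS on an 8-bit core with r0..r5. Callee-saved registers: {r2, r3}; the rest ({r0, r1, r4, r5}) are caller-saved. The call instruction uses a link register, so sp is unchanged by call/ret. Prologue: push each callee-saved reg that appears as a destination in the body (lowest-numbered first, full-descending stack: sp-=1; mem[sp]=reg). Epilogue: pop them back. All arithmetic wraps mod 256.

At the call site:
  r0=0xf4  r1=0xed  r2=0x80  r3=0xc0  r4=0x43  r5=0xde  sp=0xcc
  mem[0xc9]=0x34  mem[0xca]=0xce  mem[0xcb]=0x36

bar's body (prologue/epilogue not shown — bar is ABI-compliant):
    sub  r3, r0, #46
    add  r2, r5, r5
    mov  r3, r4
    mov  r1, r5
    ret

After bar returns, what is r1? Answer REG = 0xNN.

REG = 0xde

prologue: push r2 -> mem[0xcb]=0x80, sp=0xcb
prologue: push r3 -> mem[0xca]=0xc0, sp=0xca
body[0] sub  r3, r0, #46 -> r3=0xc6
body[1] add  r2, r5, r5 -> r2=0xbc
body[2] mov  r3, r4 -> r3=0x43
body[3] mov  r1, r5 -> r1=0xde
epilogue: pop r3=0xc0, sp=0xcb
epilogue: pop r2=0x80, sp=0xcc
r1 is caller-saved -> body value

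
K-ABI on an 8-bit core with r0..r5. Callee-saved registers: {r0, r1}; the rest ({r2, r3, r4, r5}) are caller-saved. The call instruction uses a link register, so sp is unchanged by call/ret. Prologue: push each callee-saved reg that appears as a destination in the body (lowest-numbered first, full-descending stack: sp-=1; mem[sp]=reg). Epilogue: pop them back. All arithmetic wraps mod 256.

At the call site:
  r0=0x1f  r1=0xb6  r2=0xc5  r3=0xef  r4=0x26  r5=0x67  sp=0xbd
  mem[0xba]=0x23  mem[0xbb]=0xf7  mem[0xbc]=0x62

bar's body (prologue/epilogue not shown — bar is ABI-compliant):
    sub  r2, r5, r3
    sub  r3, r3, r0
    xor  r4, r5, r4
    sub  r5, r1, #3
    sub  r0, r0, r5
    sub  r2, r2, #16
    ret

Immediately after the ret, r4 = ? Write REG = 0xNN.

REG = 0x41

prologue: push r0 → mem[0xbc]=0x1f, sp=0xbc
body[0] sub  r2, r5, r3 → r2=0x78
body[1] sub  r3, r3, r0 → r3=0xd0
body[2] xor  r4, r5, r4 → r4=0x41
body[3] sub  r5, r1, #3 → r5=0xb3
body[4] sub  r0, r0, r5 → r0=0x6c
body[5] sub  r2, r2, #16 → r2=0x68
epilogue: pop r0=0x1f, sp=0xbd
r4 is caller-saved → body value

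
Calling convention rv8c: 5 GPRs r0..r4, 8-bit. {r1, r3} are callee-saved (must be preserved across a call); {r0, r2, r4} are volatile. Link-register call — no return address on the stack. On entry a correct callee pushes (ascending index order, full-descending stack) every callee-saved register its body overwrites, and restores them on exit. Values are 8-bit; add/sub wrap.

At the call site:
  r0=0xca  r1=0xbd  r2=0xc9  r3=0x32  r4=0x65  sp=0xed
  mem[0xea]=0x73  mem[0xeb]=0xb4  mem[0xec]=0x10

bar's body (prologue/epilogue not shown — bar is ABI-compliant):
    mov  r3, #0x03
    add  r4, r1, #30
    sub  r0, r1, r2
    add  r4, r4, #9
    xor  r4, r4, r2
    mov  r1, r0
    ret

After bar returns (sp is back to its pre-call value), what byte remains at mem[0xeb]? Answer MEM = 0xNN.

prologue: push r1 → mem[0xec]=0xbd, sp=0xec
prologue: push r3 → mem[0xeb]=0x32, sp=0xeb
body[0] mov  r3, #0x03 → r3=0x03
body[1] add  r4, r1, #30 → r4=0xdb
body[2] sub  r0, r1, r2 → r0=0xf4
body[3] add  r4, r4, #9 → r4=0xe4
body[4] xor  r4, r4, r2 → r4=0x2d
body[5] mov  r1, r0 → r1=0xf4
epilogue: pop r3=0x32, sp=0xec
epilogue: pop r1=0xbd, sp=0xed
prologue pushed ['r1', 'r3'] at ['0xec', '0xeb']

MEM = 0x32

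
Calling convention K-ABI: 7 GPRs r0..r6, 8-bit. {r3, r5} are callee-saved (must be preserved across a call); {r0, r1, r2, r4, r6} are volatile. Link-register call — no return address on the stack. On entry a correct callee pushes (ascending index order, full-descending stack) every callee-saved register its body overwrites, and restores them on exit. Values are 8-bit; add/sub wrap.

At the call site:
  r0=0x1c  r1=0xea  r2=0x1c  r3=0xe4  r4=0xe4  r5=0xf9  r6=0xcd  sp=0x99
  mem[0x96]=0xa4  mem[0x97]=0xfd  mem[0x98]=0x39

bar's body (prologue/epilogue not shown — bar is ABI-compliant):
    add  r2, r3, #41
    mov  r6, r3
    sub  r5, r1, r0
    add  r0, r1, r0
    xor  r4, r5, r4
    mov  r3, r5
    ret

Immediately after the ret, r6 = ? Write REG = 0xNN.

prologue: push r3 -> mem[0x98]=0xe4, sp=0x98
prologue: push r5 -> mem[0x97]=0xf9, sp=0x97
body[0] add  r2, r3, #41 -> r2=0x0d
body[1] mov  r6, r3 -> r6=0xe4
body[2] sub  r5, r1, r0 -> r5=0xce
body[3] add  r0, r1, r0 -> r0=0x06
body[4] xor  r4, r5, r4 -> r4=0x2a
body[5] mov  r3, r5 -> r3=0xce
epilogue: pop r5=0xf9, sp=0x98
epilogue: pop r3=0xe4, sp=0x99
r6 is caller-saved -> body value

REG = 0xe4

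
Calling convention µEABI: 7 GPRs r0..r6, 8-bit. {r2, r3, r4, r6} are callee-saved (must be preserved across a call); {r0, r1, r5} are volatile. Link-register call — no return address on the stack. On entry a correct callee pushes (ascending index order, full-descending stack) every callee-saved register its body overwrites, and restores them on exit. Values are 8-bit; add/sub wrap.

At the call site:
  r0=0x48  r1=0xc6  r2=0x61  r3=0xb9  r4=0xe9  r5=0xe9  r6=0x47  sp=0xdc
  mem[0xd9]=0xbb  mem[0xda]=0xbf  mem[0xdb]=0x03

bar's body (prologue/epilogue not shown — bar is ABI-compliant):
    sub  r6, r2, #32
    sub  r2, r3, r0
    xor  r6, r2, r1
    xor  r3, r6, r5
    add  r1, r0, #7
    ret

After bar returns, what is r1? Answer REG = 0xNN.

prologue: push r2 -> mem[0xdb]=0x61, sp=0xdb
prologue: push r3 -> mem[0xda]=0xb9, sp=0xda
prologue: push r6 -> mem[0xd9]=0x47, sp=0xd9
body[0] sub  r6, r2, #32 -> r6=0x41
body[1] sub  r2, r3, r0 -> r2=0x71
body[2] xor  r6, r2, r1 -> r6=0xb7
body[3] xor  r3, r6, r5 -> r3=0x5e
body[4] add  r1, r0, #7 -> r1=0x4f
epilogue: pop r6=0x47, sp=0xda
epilogue: pop r3=0xb9, sp=0xdb
epilogue: pop r2=0x61, sp=0xdc
r1 is caller-saved -> body value

REG = 0x4f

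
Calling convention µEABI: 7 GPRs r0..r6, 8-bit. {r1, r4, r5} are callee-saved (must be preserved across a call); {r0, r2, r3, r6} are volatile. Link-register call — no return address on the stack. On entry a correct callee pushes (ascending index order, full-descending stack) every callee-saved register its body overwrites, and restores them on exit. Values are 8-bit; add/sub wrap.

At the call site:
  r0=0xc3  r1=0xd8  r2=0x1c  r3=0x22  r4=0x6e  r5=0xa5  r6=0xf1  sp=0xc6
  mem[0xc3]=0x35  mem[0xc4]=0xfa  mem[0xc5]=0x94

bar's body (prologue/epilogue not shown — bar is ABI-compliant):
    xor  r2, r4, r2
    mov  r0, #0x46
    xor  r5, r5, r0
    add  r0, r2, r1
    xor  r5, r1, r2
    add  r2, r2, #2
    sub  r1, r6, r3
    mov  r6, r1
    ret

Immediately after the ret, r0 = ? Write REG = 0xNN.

prologue: push r1 -> mem[0xc5]=0xd8, sp=0xc5
prologue: push r5 -> mem[0xc4]=0xa5, sp=0xc4
body[0] xor  r2, r4, r2 -> r2=0x72
body[1] mov  r0, #0x46 -> r0=0x46
body[2] xor  r5, r5, r0 -> r5=0xe3
body[3] add  r0, r2, r1 -> r0=0x4a
body[4] xor  r5, r1, r2 -> r5=0xaa
body[5] add  r2, r2, #2 -> r2=0x74
body[6] sub  r1, r6, r3 -> r1=0xcf
body[7] mov  r6, r1 -> r6=0xcf
epilogue: pop r5=0xa5, sp=0xc5
epilogue: pop r1=0xd8, sp=0xc6
r0 is caller-saved -> body value

REG = 0x4a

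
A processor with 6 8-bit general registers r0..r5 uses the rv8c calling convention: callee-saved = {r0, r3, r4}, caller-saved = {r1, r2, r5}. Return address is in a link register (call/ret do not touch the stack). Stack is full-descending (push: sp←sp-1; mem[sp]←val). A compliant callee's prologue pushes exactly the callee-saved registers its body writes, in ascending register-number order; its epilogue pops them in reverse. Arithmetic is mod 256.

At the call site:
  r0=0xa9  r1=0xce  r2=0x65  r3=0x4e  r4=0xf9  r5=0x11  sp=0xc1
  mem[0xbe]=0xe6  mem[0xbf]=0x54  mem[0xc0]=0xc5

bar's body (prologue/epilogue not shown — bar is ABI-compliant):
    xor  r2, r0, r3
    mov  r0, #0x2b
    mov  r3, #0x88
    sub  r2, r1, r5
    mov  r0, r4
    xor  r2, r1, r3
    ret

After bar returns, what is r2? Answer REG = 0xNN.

prologue: push r0 → mem[0xc0]=0xa9, sp=0xc0
prologue: push r3 → mem[0xbf]=0x4e, sp=0xbf
body[0] xor  r2, r0, r3 → r2=0xe7
body[1] mov  r0, #0x2b → r0=0x2b
body[2] mov  r3, #0x88 → r3=0x88
body[3] sub  r2, r1, r5 → r2=0xbd
body[4] mov  r0, r4 → r0=0xf9
body[5] xor  r2, r1, r3 → r2=0x46
epilogue: pop r3=0x4e, sp=0xc0
epilogue: pop r0=0xa9, sp=0xc1
r2 is caller-saved → body value

REG = 0x46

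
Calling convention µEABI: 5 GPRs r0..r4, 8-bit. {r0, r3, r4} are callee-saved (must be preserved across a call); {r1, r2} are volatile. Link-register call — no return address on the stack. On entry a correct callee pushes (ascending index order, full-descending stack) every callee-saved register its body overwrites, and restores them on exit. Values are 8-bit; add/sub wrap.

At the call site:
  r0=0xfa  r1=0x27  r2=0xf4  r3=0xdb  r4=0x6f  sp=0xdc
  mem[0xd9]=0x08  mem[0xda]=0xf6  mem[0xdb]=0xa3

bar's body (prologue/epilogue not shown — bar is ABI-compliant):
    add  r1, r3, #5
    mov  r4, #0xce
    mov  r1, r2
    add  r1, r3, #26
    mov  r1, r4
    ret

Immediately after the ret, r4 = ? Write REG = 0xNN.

prologue: push r4 → mem[0xdb]=0x6f, sp=0xdb
body[0] add  r1, r3, #5 → r1=0xe0
body[1] mov  r4, #0xce → r4=0xce
body[2] mov  r1, r2 → r1=0xf4
body[3] add  r1, r3, #26 → r1=0xf5
body[4] mov  r1, r4 → r1=0xce
epilogue: pop r4=0x6f, sp=0xdc
r4 is callee-saved → restored

REG = 0x6f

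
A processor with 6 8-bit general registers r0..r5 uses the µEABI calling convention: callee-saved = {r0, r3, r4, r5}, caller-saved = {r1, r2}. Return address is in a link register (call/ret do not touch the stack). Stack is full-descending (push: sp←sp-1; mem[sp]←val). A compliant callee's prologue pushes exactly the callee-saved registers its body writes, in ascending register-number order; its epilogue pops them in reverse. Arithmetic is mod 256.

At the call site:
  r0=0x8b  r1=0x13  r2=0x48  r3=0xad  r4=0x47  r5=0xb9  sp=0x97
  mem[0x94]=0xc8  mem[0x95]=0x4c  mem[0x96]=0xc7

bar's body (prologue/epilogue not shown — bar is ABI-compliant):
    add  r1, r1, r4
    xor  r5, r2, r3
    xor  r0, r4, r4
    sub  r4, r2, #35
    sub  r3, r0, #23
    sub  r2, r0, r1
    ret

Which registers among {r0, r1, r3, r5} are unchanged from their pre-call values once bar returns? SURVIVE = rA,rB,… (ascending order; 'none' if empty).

prologue: push r0 -> mem[0x96]=0x8b, sp=0x96
prologue: push r3 -> mem[0x95]=0xad, sp=0x95
prologue: push r4 -> mem[0x94]=0x47, sp=0x94
prologue: push r5 -> mem[0x93]=0xb9, sp=0x93
body[0] add  r1, r1, r4 -> r1=0x5a
body[1] xor  r5, r2, r3 -> r5=0xe5
body[2] xor  r0, r4, r4 -> r0=0x00
body[3] sub  r4, r2, #35 -> r4=0x25
body[4] sub  r3, r0, #23 -> r3=0xe9
body[5] sub  r2, r0, r1 -> r2=0xa6
epilogue: pop r5=0xb9, sp=0x94
epilogue: pop r4=0x47, sp=0x95
epilogue: pop r3=0xad, sp=0x96
epilogue: pop r0=0x8b, sp=0x97
r0: callee-saved, written=True
r1: caller-saved, written=True
r3: callee-saved, written=True
r5: callee-saved, written=True

SURVIVE = r0,r3,r5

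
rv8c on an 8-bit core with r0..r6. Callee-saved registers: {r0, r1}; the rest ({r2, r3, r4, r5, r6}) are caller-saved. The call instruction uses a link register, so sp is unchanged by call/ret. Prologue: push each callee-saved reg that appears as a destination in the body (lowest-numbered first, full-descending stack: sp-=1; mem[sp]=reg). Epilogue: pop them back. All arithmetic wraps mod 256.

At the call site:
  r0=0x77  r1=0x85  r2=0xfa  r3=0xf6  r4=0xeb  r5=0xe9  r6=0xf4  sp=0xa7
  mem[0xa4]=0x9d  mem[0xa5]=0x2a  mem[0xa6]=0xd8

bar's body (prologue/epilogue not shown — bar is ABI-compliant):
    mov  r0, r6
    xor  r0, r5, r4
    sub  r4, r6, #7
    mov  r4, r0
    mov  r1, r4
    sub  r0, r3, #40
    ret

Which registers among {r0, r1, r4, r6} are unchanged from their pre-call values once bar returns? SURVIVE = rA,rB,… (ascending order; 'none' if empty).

prologue: push r0 → mem[0xa6]=0x77, sp=0xa6
prologue: push r1 → mem[0xa5]=0x85, sp=0xa5
body[0] mov  r0, r6 → r0=0xf4
body[1] xor  r0, r5, r4 → r0=0x02
body[2] sub  r4, r6, #7 → r4=0xed
body[3] mov  r4, r0 → r4=0x02
body[4] mov  r1, r4 → r1=0x02
body[5] sub  r0, r3, #40 → r0=0xce
epilogue: pop r1=0x85, sp=0xa6
epilogue: pop r0=0x77, sp=0xa7
r0: callee-saved, written=True
r1: callee-saved, written=True
r4: caller-saved, written=True
r6: caller-saved, written=False

SURVIVE = r0,r1,r6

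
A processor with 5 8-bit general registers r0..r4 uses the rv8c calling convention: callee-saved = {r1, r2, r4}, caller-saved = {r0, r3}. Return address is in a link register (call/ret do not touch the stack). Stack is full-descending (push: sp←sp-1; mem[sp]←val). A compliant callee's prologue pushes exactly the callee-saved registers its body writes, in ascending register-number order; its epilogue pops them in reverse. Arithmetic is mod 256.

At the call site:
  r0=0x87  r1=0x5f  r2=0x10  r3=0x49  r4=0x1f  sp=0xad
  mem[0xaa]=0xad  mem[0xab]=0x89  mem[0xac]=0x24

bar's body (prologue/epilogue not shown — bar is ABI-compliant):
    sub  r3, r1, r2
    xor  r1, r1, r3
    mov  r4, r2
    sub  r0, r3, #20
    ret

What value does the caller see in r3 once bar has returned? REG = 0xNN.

REG = 0x4f

prologue: push r1 -> mem[0xac]=0x5f, sp=0xac
prologue: push r4 -> mem[0xab]=0x1f, sp=0xab
body[0] sub  r3, r1, r2 -> r3=0x4f
body[1] xor  r1, r1, r3 -> r1=0x10
body[2] mov  r4, r2 -> r4=0x10
body[3] sub  r0, r3, #20 -> r0=0x3b
epilogue: pop r4=0x1f, sp=0xac
epilogue: pop r1=0x5f, sp=0xad
r3 is caller-saved -> body value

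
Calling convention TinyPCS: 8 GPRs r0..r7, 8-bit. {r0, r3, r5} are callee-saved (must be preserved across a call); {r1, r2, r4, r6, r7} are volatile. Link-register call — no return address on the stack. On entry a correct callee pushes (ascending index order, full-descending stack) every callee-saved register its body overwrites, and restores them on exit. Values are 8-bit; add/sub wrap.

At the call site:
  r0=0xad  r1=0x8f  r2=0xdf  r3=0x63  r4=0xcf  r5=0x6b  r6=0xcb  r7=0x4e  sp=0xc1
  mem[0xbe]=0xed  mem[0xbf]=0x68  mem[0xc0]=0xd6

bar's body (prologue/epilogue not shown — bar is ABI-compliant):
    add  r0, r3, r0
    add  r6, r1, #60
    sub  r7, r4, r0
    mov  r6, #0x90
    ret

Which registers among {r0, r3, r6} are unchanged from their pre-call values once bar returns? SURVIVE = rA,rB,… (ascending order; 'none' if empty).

prologue: push r0 → mem[0xc0]=0xad, sp=0xc0
body[0] add  r0, r3, r0 → r0=0x10
body[1] add  r6, r1, #60 → r6=0xcb
body[2] sub  r7, r4, r0 → r7=0xbf
body[3] mov  r6, #0x90 → r6=0x90
epilogue: pop r0=0xad, sp=0xc1
r0: callee-saved, written=True
r3: callee-saved, written=False
r6: caller-saved, written=True

SURVIVE = r0,r3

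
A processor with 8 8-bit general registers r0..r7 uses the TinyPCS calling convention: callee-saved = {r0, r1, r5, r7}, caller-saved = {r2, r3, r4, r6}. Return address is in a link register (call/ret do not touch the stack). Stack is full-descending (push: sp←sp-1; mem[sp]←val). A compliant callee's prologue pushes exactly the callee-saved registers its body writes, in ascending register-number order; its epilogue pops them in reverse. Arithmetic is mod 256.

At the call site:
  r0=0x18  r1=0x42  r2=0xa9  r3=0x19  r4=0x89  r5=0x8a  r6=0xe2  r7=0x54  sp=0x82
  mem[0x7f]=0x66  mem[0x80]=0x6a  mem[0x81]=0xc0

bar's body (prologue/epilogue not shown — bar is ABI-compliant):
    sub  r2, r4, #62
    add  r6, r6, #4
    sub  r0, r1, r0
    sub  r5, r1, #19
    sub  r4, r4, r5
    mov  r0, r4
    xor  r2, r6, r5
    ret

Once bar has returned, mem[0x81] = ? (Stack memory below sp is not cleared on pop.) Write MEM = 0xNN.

prologue: push r0 -> mem[0x81]=0x18, sp=0x81
prologue: push r5 -> mem[0x80]=0x8a, sp=0x80
body[0] sub  r2, r4, #62 -> r2=0x4b
body[1] add  r6, r6, #4 -> r6=0xe6
body[2] sub  r0, r1, r0 -> r0=0x2a
body[3] sub  r5, r1, #19 -> r5=0x2f
body[4] sub  r4, r4, r5 -> r4=0x5a
body[5] mov  r0, r4 -> r0=0x5a
body[6] xor  r2, r6, r5 -> r2=0xc9
epilogue: pop r5=0x8a, sp=0x81
epilogue: pop r0=0x18, sp=0x82
prologue pushed ['r0', 'r5'] at ['0x81', '0x80']

MEM = 0x18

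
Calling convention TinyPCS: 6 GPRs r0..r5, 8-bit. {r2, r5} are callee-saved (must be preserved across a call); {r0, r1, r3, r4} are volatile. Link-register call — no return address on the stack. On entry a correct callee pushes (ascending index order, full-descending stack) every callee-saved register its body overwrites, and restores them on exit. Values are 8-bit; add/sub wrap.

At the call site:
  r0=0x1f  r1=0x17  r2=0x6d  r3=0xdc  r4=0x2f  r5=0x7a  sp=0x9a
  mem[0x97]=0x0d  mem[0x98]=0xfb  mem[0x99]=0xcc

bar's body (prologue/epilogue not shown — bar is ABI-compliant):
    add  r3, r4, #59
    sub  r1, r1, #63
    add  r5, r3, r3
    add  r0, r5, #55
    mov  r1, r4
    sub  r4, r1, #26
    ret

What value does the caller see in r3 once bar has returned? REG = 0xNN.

prologue: push r5 -> mem[0x99]=0x7a, sp=0x99
body[0] add  r3, r4, #59 -> r3=0x6a
body[1] sub  r1, r1, #63 -> r1=0xd8
body[2] add  r5, r3, r3 -> r5=0xd4
body[3] add  r0, r5, #55 -> r0=0x0b
body[4] mov  r1, r4 -> r1=0x2f
body[5] sub  r4, r1, #26 -> r4=0x15
epilogue: pop r5=0x7a, sp=0x9a
r3 is caller-saved -> body value

REG = 0x6a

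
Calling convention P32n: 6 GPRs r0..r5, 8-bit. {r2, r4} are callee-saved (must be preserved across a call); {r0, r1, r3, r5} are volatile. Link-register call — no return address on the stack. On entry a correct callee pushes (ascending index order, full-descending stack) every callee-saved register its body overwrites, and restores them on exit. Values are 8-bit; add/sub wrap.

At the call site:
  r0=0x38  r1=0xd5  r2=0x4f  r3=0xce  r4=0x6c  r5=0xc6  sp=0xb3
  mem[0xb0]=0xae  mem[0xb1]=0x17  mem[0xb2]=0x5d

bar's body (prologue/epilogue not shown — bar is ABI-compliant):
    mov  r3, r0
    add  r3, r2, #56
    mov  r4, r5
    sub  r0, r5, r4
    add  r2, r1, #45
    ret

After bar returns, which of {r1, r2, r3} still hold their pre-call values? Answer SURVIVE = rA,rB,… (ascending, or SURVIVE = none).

prologue: push r2 -> mem[0xb2]=0x4f, sp=0xb2
prologue: push r4 -> mem[0xb1]=0x6c, sp=0xb1
body[0] mov  r3, r0 -> r3=0x38
body[1] add  r3, r2, #56 -> r3=0x87
body[2] mov  r4, r5 -> r4=0xc6
body[3] sub  r0, r5, r4 -> r0=0x00
body[4] add  r2, r1, #45 -> r2=0x02
epilogue: pop r4=0x6c, sp=0xb2
epilogue: pop r2=0x4f, sp=0xb3
r1: caller-saved, written=False
r2: callee-saved, written=True
r3: caller-saved, written=True

SURVIVE = r1,r2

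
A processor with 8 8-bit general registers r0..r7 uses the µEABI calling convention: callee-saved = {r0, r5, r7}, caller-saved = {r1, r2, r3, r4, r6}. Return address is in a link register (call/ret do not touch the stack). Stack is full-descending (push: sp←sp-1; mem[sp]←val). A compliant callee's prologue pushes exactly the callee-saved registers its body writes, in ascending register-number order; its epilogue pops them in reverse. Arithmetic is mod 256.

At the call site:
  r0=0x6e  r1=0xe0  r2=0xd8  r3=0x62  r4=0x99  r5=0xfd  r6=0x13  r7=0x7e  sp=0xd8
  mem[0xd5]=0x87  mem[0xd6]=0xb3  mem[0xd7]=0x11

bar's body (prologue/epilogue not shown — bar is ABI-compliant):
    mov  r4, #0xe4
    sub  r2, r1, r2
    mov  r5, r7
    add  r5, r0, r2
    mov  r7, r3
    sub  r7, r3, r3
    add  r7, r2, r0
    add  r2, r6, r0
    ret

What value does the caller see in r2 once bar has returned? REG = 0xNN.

prologue: push r5 -> mem[0xd7]=0xfd, sp=0xd7
prologue: push r7 -> mem[0xd6]=0x7e, sp=0xd6
body[0] mov  r4, #0xe4 -> r4=0xe4
body[1] sub  r2, r1, r2 -> r2=0x08
body[2] mov  r5, r7 -> r5=0x7e
body[3] add  r5, r0, r2 -> r5=0x76
body[4] mov  r7, r3 -> r7=0x62
body[5] sub  r7, r3, r3 -> r7=0x00
body[6] add  r7, r2, r0 -> r7=0x76
body[7] add  r2, r6, r0 -> r2=0x81
epilogue: pop r7=0x7e, sp=0xd7
epilogue: pop r5=0xfd, sp=0xd8
r2 is caller-saved -> body value

REG = 0x81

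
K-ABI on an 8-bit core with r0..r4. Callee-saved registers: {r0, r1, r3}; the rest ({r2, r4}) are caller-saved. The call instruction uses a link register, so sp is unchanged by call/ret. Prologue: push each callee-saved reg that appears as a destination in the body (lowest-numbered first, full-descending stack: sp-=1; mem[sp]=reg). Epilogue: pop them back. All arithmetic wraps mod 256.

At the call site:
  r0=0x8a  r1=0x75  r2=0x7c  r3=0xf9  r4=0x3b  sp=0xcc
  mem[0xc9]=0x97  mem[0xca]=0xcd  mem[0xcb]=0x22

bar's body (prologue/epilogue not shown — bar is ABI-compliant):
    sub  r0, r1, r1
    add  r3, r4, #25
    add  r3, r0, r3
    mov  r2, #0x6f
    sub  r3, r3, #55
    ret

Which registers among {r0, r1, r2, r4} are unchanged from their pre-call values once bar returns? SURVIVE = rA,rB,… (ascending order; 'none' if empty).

prologue: push r0 → mem[0xcb]=0x8a, sp=0xcb
prologue: push r3 → mem[0xca]=0xf9, sp=0xca
body[0] sub  r0, r1, r1 → r0=0x00
body[1] add  r3, r4, #25 → r3=0x54
body[2] add  r3, r0, r3 → r3=0x54
body[3] mov  r2, #0x6f → r2=0x6f
body[4] sub  r3, r3, #55 → r3=0x1d
epilogue: pop r3=0xf9, sp=0xcb
epilogue: pop r0=0x8a, sp=0xcc
r0: callee-saved, written=True
r1: callee-saved, written=False
r2: caller-saved, written=True
r4: caller-saved, written=False

SURVIVE = r0,r1,r4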